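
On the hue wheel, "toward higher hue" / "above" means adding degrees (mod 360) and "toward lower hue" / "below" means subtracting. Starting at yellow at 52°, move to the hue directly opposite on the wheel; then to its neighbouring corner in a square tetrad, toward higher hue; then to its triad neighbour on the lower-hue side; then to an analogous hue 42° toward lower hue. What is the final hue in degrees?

160°

52 + 180 = 232°   (complement)
232 + 90 = 322°   (square ↑)
322 − 120 = 202°   (triadic ↓)
202 − 42 = 160°   (analog 42° ↓)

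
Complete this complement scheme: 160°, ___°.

The complement sits 180° across the wheel.
The full set through 160° is {160°, 340°}.
Given {160°}, the missing hue is 340°.

340°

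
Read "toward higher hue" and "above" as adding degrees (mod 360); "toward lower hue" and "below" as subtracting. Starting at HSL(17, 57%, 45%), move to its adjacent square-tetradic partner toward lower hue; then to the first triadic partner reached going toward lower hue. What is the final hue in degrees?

167°

−90° (square ↓): 17 − 90 = -73 → -73 + 360 = 287°
−120° (triadic ↓): 287 − 120 = 167°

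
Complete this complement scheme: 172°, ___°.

The complement sits 180° across the wheel.
The full set through 172° is {172°, 352°}.
Given {172°}, the missing hue is 352°.

352°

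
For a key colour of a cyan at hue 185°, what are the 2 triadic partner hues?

305° and 65°

A triad places three hues 120° apart.
185 + 120 = 305°
185 + 240 = 425 → 425 − 360 = 65°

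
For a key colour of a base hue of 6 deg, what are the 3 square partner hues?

6 + 90 = 96°
6 + 180 = 186°
6 + 270 = 276°

96°, 186°, and 276°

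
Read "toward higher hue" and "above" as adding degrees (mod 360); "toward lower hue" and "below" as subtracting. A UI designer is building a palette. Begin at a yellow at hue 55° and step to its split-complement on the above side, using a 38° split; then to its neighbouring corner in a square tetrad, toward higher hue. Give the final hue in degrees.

split-comp 38° ↑ +218°: 55 + 218 = 273°
square ↑ +90°: 273 + 90 = 363 → 363 − 360 = 3°

3°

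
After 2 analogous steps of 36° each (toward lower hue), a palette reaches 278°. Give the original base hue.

350°

2 steps of 36° (toward lower hue) give a net shift of −72°.
Start = end − shift: 278 + 72 = 350°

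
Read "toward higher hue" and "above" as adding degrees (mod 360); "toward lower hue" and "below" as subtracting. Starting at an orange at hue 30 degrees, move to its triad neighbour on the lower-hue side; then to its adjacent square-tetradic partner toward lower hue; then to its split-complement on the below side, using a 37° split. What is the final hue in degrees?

triadic ↓ −120°: 30 − 120 = -90 → -90 + 360 = 270°
square ↓ −90°: 270 − 90 = 180°
split-comp 37° ↓ +143°: 180 + 143 = 323°

323°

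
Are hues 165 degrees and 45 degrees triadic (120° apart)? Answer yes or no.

yes

Angular distance: |165 − 45| = 120 = 120°.
Triadic (120° apart) requires 120°.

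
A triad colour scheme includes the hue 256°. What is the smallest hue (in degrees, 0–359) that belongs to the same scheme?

A triad places three hues 120° apart.
The full set through 256° is {16°, 136°, 256°}.

16°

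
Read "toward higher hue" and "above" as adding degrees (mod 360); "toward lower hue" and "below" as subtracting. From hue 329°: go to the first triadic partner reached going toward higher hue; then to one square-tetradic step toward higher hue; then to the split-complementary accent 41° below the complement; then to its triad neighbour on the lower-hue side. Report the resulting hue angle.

triadic ↑ +120°: 329 + 120 = 449 → 449 − 360 = 89°
square ↑ +90°: 89 + 90 = 179°
split-comp 41° ↓ +139°: 179 + 139 = 318°
triadic ↓ −120°: 318 − 120 = 198°

198°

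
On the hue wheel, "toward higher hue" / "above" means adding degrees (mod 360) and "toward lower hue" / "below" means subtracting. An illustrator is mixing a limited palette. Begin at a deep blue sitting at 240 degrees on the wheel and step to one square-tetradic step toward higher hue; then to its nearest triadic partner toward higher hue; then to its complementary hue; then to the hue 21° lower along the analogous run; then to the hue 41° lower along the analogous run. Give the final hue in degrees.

208°

240 + 90 = 330°   (square ↑)
330 + 120 = 450 → 450 − 360 = 90°   (triadic ↑)
90 + 180 = 270°   (complement)
270 − 21 = 249°   (analog 21° ↓)
249 − 41 = 208°   (analog 41° ↓)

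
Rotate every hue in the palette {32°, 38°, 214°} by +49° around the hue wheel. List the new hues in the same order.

81°, 87°, 263°

32 + 49 = 81°
38 + 49 = 87°
214 + 49 = 263°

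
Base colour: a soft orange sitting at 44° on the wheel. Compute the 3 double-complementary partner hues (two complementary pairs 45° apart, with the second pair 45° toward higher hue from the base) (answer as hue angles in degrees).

A rectangular tetradic uses two complementary pairs 45° apart: offsets 0°, 45°, 180°, 225°.
44 + 45 = 89°
44 + 180 = 224°
44 + 225 = 269°

89°, 224°, 269°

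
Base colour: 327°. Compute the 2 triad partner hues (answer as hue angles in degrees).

87° and 207°

A triad places three hues 120° apart.
327 + 120 = 447 → 447 − 360 = 87°
327 + 240 = 567 → 567 − 360 = 207°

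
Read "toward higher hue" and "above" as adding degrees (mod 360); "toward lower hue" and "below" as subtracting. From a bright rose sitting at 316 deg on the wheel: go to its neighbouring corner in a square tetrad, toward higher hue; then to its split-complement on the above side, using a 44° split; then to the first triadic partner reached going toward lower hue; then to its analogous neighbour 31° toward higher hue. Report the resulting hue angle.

square ↑ +90°: 316 + 90 = 406 → 406 − 360 = 46°
split-comp 44° ↑ +224°: 46 + 224 = 270°
triadic ↓ −120°: 270 − 120 = 150°
analog 31° ↑ +31°: 150 + 31 = 181°

181°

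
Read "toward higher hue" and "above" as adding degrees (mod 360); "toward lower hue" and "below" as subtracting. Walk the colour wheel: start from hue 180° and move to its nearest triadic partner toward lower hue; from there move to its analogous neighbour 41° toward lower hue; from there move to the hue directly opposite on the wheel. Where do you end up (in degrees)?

triadic ↓ −120°: 180 − 120 = 60°
analog 41° ↓ −41°: 60 − 41 = 19°
complement +180°: 19 + 180 = 199°

199°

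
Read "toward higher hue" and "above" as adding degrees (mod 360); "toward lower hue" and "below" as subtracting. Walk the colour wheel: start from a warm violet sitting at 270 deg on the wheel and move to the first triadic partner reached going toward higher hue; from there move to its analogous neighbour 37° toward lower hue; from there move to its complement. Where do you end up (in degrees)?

+120° (triadic ↑): 270 + 120 = 390 → 390 − 360 = 30°
−37° (analog 37° ↓): 30 − 37 = -7 → -7 + 360 = 353°
+180° (complement): 353 + 180 = 533 → 533 − 360 = 173°

173°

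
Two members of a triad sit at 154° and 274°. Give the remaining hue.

A triad spaces three hues 120° apart.
The full set is {34°, 154°, 274°}.

34°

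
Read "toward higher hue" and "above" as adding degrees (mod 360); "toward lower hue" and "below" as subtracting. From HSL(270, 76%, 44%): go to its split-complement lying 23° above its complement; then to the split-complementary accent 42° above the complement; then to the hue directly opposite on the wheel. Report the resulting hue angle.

155°

270 + 203 = 473 → 473 − 360 = 113°   (split-comp 23° ↑)
113 + 222 = 335°   (split-comp 42° ↑)
335 + 180 = 515 → 515 − 360 = 155°   (complement)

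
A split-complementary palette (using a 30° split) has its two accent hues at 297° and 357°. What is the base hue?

The accents sit 30° either side of the complement, so the complement is their short-arc midpoint on the wheel.
Short-arc midpoint of 297° and 357°: 327°.
Base is 180° from the complement: 327 − 180 = 147°

147°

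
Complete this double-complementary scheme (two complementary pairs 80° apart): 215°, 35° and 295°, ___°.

115°

A rectangular tetradic uses two complementary pairs 80° apart: offsets 0°, 80°, 180°, 260°.
Among {35°, 215°, 295°}, 215° and 35° are a 180° pair.
The remaining hue 295° needs its own complement: 295 + 180 = 475 → 475 − 360 = 115°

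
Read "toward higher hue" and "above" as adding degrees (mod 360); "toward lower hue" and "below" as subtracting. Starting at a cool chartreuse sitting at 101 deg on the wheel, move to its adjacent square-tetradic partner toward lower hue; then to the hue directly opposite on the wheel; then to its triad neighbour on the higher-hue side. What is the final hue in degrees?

311°

square ↓ −90°: 101 − 90 = 11°
complement +180°: 11 + 180 = 191°
triadic ↑ +120°: 191 + 120 = 311°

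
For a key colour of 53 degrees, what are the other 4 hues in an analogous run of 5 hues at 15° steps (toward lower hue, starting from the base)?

Analogous hues sit every 15° along the wheel.
53 − 15 = 38°
53 − 30 = 23°
53 − 45 = 8°
53 − 60 = -7 → -7 + 360 = 353°

38°, 23°, 8°, 353°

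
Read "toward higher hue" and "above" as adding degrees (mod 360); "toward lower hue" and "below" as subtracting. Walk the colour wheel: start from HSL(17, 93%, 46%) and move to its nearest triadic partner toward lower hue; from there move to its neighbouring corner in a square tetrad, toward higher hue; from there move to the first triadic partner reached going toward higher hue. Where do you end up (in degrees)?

107°

−120° (triadic ↓): 17 − 120 = -103 → -103 + 360 = 257°
+90° (square ↑): 257 + 90 = 347°
+120° (triadic ↑): 347 + 120 = 467 → 467 − 360 = 107°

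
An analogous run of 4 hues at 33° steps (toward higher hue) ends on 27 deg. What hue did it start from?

288°

3 steps of 33° (toward higher hue) give a net shift of +99°.
Start = end − shift: 27 − 99 = -72 → -72 + 360 = 288°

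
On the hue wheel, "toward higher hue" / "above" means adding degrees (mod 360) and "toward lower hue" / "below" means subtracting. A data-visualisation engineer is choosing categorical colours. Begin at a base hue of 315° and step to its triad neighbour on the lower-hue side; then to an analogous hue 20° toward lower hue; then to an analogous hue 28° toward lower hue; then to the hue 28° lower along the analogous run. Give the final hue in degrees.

119°

−120° (triadic ↓): 315 − 120 = 195°
−20° (analog 20° ↓): 195 − 20 = 175°
−28° (analog 28° ↓): 175 − 28 = 147°
−28° (analog 28° ↓): 147 − 28 = 119°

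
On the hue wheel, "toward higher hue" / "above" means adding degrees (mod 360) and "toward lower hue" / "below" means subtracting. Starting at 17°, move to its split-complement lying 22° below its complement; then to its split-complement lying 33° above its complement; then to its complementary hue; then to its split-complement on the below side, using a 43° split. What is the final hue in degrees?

17 + 158 = 175°   (split-comp 22° ↓)
175 + 213 = 388 → 388 − 360 = 28°   (split-comp 33° ↑)
28 + 180 = 208°   (complement)
208 + 137 = 345°   (split-comp 43° ↓)

345°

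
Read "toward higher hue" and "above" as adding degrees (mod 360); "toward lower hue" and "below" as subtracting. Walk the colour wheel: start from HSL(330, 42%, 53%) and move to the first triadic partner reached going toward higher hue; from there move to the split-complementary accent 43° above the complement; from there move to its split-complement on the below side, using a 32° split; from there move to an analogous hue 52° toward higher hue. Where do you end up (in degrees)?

153°

330 + 120 = 450 → 450 − 360 = 90°   (triadic ↑)
90 + 223 = 313°   (split-comp 43° ↑)
313 + 148 = 461 → 461 − 360 = 101°   (split-comp 32° ↓)
101 + 52 = 153°   (analog 52° ↑)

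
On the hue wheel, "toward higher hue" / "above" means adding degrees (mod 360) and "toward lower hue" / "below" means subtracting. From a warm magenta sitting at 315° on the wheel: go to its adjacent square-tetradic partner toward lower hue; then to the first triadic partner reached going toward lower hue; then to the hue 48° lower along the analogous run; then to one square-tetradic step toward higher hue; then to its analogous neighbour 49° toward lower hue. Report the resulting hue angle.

98°

square ↓ −90°: 315 − 90 = 225°
triadic ↓ −120°: 225 − 120 = 105°
analog 48° ↓ −48°: 105 − 48 = 57°
square ↑ +90°: 57 + 90 = 147°
analog 49° ↓ −49°: 147 − 49 = 98°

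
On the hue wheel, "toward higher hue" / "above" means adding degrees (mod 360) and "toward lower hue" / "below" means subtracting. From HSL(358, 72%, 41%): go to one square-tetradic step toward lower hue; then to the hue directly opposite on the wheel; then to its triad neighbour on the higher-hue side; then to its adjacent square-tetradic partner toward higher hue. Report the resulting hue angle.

square ↓ −90°: 358 − 90 = 268°
complement +180°: 268 + 180 = 448 → 448 − 360 = 88°
triadic ↑ +120°: 88 + 120 = 208°
square ↑ +90°: 208 + 90 = 298°

298°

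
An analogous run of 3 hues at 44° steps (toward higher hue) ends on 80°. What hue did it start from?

2 steps of 44° (toward higher hue) give a net shift of +88°.
Start = end − shift: 80 − 88 = -8 → -8 + 360 = 352°

352°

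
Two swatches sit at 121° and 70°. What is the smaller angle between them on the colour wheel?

51°

|121 − 70| = 51.
51 ≤ 180, so the shorter arc is 51°.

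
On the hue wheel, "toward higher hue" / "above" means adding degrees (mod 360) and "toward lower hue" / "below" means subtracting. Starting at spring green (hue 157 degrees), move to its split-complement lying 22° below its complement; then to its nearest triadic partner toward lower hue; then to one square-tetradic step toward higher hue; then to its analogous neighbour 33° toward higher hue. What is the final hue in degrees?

+158° (split-comp 22° ↓): 157 + 158 = 315°
−120° (triadic ↓): 315 − 120 = 195°
+90° (square ↑): 195 + 90 = 285°
+33° (analog 33° ↑): 285 + 33 = 318°

318°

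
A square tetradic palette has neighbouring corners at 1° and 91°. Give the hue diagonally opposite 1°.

181°

A square tetradic scheme places four hues 90° apart; opposite corners are 180° apart.
1 + 180 = 181°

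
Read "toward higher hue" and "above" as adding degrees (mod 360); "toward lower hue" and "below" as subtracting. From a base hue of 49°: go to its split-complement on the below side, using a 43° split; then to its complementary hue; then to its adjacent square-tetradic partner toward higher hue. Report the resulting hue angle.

96°

49 + 137 = 186°   (split-comp 43° ↓)
186 + 180 = 366 → 366 − 360 = 6°   (complement)
6 + 90 = 96°   (square ↑)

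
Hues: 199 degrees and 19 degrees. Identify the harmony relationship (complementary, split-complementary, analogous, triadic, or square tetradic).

complementary

Sort the hues: 19°, 199°.
Successive gaps around the wheel: 180°, 180°.
Two hues 180° apart are complementary.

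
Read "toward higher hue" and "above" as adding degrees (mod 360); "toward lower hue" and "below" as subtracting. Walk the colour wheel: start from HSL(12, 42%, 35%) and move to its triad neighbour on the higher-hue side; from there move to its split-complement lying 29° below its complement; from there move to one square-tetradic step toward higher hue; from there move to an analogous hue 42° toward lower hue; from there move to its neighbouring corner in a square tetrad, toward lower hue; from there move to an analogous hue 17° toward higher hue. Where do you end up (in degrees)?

258°

+120° (triadic ↑): 12 + 120 = 132°
+151° (split-comp 29° ↓): 132 + 151 = 283°
+90° (square ↑): 283 + 90 = 373 → 373 − 360 = 13°
−42° (analog 42° ↓): 13 − 42 = -29 → -29 + 360 = 331°
−90° (square ↓): 331 − 90 = 241°
+17° (analog 17° ↑): 241 + 17 = 258°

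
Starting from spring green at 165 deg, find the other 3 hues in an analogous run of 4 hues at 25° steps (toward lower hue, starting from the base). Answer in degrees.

140°, 115°, 90°

Analogous hues sit every 25° along the wheel.
165 − 25 = 140°
165 − 50 = 115°
165 − 75 = 90°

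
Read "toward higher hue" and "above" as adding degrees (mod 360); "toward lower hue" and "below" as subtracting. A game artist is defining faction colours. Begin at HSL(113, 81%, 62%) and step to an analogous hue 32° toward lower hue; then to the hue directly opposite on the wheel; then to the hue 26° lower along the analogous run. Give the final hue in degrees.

235°

113 − 32 = 81°   (analog 32° ↓)
81 + 180 = 261°   (complement)
261 − 26 = 235°   (analog 26° ↓)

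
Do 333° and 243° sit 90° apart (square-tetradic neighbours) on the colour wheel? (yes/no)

yes

Angular distance: |333 − 243| = 90 = 90°.
90° apart (square-tetradic neighbours) requires 90°.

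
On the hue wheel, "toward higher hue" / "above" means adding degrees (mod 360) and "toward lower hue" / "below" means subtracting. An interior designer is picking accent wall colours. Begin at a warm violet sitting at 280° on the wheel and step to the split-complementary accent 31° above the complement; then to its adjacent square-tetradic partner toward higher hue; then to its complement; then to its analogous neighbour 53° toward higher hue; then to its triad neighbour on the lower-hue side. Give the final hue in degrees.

334°

split-comp 31° ↑ +211°: 280 + 211 = 491 → 491 − 360 = 131°
square ↑ +90°: 131 + 90 = 221°
complement +180°: 221 + 180 = 401 → 401 − 360 = 41°
analog 53° ↑ +53°: 41 + 53 = 94°
triadic ↓ −120°: 94 − 120 = -26 → -26 + 360 = 334°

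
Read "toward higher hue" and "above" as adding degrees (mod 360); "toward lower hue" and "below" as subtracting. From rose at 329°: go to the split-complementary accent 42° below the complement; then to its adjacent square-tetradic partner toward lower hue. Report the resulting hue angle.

17°

+138° (split-comp 42° ↓): 329 + 138 = 467 → 467 − 360 = 107°
−90° (square ↓): 107 − 90 = 17°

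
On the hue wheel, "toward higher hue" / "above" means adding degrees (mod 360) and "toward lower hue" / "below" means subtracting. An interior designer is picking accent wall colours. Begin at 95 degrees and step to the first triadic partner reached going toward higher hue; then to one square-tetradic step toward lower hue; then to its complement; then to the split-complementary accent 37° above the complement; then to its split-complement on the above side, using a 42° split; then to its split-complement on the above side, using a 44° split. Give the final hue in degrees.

95 + 120 = 215°   (triadic ↑)
215 − 90 = 125°   (square ↓)
125 + 180 = 305°   (complement)
305 + 217 = 522 → 522 − 360 = 162°   (split-comp 37° ↑)
162 + 222 = 384 → 384 − 360 = 24°   (split-comp 42° ↑)
24 + 224 = 248°   (split-comp 44° ↑)

248°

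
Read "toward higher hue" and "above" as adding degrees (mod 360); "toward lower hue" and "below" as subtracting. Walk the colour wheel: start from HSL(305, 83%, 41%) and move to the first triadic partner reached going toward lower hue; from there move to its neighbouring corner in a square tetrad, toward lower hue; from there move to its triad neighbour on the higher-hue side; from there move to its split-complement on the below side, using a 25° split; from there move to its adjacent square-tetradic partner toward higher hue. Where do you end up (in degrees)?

100°

305 − 120 = 185°   (triadic ↓)
185 − 90 = 95°   (square ↓)
95 + 120 = 215°   (triadic ↑)
215 + 155 = 370 → 370 − 360 = 10°   (split-comp 25° ↓)
10 + 90 = 100°   (square ↑)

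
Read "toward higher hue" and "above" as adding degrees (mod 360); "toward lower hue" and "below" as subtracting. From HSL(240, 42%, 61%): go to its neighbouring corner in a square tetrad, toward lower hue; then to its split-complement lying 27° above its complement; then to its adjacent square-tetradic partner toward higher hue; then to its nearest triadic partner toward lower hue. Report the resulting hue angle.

−90° (square ↓): 240 − 90 = 150°
+207° (split-comp 27° ↑): 150 + 207 = 357°
+90° (square ↑): 357 + 90 = 447 → 447 − 360 = 87°
−120° (triadic ↓): 87 − 120 = -33 → -33 + 360 = 327°

327°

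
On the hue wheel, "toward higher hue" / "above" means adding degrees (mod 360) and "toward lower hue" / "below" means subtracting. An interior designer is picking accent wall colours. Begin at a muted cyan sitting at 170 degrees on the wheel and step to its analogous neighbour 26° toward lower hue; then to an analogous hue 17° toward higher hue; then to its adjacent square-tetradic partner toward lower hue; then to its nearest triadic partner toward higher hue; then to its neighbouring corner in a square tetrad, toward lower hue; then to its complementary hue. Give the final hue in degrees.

281°

−26° (analog 26° ↓): 170 − 26 = 144°
+17° (analog 17° ↑): 144 + 17 = 161°
−90° (square ↓): 161 − 90 = 71°
+120° (triadic ↑): 71 + 120 = 191°
−90° (square ↓): 191 − 90 = 101°
+180° (complement): 101 + 180 = 281°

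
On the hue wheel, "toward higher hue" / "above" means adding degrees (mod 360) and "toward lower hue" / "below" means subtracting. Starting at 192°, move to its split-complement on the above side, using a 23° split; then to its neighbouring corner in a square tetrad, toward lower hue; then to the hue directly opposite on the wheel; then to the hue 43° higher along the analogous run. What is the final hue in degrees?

168°

split-comp 23° ↑ +203°: 192 + 203 = 395 → 395 − 360 = 35°
square ↓ −90°: 35 − 90 = -55 → -55 + 360 = 305°
complement +180°: 305 + 180 = 485 → 485 − 360 = 125°
analog 43° ↑ +43°: 125 + 43 = 168°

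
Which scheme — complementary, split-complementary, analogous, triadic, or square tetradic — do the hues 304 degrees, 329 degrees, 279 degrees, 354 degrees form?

analogous

Sort the hues: 279°, 304°, 329°, 354°.
Successive gaps around the wheel: 25°, 25°, 25°, 285°.
A run of hues at equal small steps (25°) with one large closing gap is an analogous group.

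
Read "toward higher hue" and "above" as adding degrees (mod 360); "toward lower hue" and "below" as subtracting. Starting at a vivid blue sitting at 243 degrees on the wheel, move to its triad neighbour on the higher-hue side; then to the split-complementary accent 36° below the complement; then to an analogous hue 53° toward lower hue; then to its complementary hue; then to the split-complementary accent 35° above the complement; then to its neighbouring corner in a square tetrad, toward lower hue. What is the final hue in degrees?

+120° (triadic ↑): 243 + 120 = 363 → 363 − 360 = 3°
+144° (split-comp 36° ↓): 3 + 144 = 147°
−53° (analog 53° ↓): 147 − 53 = 94°
+180° (complement): 94 + 180 = 274°
+215° (split-comp 35° ↑): 274 + 215 = 489 → 489 − 360 = 129°
−90° (square ↓): 129 − 90 = 39°

39°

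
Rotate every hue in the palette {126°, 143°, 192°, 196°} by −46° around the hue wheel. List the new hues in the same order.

126 − 46 = 80°
143 − 46 = 97°
192 − 46 = 146°
196 − 46 = 150°

80°, 97°, 146°, 150°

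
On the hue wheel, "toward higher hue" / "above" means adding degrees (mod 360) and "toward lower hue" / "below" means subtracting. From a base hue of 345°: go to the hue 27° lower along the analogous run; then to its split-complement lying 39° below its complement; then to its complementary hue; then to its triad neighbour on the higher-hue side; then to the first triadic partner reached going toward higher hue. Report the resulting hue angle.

159°

345 − 27 = 318°   (analog 27° ↓)
318 + 141 = 459 → 459 − 360 = 99°   (split-comp 39° ↓)
99 + 180 = 279°   (complement)
279 + 120 = 399 → 399 − 360 = 39°   (triadic ↑)
39 + 120 = 159°   (triadic ↑)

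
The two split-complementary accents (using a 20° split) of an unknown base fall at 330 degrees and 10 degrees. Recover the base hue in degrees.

The accents sit 20° either side of the complement, so the complement is their short-arc midpoint on the wheel.
Short-arc midpoint of 330° and 10°: 350°.
Base is 180° from the complement: 350 − 180 = 170°

170°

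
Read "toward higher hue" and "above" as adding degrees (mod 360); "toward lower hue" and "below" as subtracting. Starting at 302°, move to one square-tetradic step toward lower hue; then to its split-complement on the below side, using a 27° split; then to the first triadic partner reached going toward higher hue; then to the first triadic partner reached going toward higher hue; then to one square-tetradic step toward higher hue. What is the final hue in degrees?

335°

square ↓ −90°: 302 − 90 = 212°
split-comp 27° ↓ +153°: 212 + 153 = 365 → 365 − 360 = 5°
triadic ↑ +120°: 5 + 120 = 125°
triadic ↑ +120°: 125 + 120 = 245°
square ↑ +90°: 245 + 90 = 335°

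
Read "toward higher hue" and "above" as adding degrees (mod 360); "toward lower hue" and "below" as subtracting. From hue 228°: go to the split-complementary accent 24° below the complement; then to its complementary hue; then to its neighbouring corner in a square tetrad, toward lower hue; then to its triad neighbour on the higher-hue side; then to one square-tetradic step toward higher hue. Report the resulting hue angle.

228 + 156 = 384 → 384 − 360 = 24°   (split-comp 24° ↓)
24 + 180 = 204°   (complement)
204 − 90 = 114°   (square ↓)
114 + 120 = 234°   (triadic ↑)
234 + 90 = 324°   (square ↑)

324°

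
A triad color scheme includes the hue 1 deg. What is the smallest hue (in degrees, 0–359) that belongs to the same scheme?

A triad places three hues 120° apart.
The full set through 1° is {1°, 121°, 241°}.

1°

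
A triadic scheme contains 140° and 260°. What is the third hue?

20°

A triad spaces three hues 120° apart.
The full set is {20°, 140°, 260°}.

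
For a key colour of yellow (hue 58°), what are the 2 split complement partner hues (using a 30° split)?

Split-complementary hues sit 30° either side of the complement.
Complement of 58°: 58 + 180 = 238°
238 − 30 = 208°
238 + 30 = 268°

208° and 268°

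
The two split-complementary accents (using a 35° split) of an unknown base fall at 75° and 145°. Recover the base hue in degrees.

290°

The accents sit 35° either side of the complement, so the complement is their short-arc midpoint on the wheel.
Short-arc midpoint of 75° and 145°: 110°.
Base is 180° from the complement: 110 − 180 = -70 → -70 + 360 = 290°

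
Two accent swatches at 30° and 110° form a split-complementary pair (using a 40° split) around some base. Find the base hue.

250°

The accents sit 40° either side of the complement, so the complement is their short-arc midpoint on the wheel.
Short-arc midpoint of 30° and 110°: 70°.
Base is 180° from the complement: 70 − 180 = -110 → -110 + 360 = 250°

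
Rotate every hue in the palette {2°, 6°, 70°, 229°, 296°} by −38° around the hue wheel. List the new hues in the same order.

2 − 38 = -36 → -36 + 360 = 324°
6 − 38 = -32 → -32 + 360 = 328°
70 − 38 = 32°
229 − 38 = 191°
296 − 38 = 258°

324°, 328°, 32°, 191°, 258°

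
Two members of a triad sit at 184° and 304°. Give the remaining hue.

A triad spaces three hues 120° apart.
The full set is {64°, 184°, 304°}.

64°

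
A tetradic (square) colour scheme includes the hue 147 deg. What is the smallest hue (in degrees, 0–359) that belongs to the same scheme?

57°

A square tetradic scheme places four hues every 90°.
The full set through 147° is {57°, 147°, 237°, 327°}.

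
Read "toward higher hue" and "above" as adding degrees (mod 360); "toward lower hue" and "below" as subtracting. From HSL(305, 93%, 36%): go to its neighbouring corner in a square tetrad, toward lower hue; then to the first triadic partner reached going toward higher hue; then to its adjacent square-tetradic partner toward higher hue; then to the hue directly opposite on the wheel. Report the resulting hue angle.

245°

square ↓ −90°: 305 − 90 = 215°
triadic ↑ +120°: 215 + 120 = 335°
square ↑ +90°: 335 + 90 = 425 → 425 − 360 = 65°
complement +180°: 65 + 180 = 245°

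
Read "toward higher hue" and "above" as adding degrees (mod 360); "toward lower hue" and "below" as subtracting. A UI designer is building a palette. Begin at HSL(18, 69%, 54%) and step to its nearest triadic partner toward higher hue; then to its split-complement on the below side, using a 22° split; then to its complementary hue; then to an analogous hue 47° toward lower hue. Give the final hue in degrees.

69°

triadic ↑ +120°: 18 + 120 = 138°
split-comp 22° ↓ +158°: 138 + 158 = 296°
complement +180°: 296 + 180 = 476 → 476 − 360 = 116°
analog 47° ↓ −47°: 116 − 47 = 69°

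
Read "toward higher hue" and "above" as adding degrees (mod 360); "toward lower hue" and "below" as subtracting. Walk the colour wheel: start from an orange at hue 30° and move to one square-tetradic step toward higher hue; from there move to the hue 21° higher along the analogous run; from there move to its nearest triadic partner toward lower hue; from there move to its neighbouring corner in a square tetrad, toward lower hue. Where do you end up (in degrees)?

291°

+90° (square ↑): 30 + 90 = 120°
+21° (analog 21° ↑): 120 + 21 = 141°
−120° (triadic ↓): 141 − 120 = 21°
−90° (square ↓): 21 − 90 = -69 → -69 + 360 = 291°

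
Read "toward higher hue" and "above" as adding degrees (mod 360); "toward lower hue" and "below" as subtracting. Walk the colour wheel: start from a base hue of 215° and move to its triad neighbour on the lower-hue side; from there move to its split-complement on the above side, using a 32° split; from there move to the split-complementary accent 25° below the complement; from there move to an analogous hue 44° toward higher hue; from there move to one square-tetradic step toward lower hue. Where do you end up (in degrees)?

56°

215 − 120 = 95°   (triadic ↓)
95 + 212 = 307°   (split-comp 32° ↑)
307 + 155 = 462 → 462 − 360 = 102°   (split-comp 25° ↓)
102 + 44 = 146°   (analog 44° ↑)
146 − 90 = 56°   (square ↓)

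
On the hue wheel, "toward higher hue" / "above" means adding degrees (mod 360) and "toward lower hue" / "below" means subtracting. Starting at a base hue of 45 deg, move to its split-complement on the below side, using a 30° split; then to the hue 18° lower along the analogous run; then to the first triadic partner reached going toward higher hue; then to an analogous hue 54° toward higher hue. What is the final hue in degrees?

351°

+150° (split-comp 30° ↓): 45 + 150 = 195°
−18° (analog 18° ↓): 195 − 18 = 177°
+120° (triadic ↑): 177 + 120 = 297°
+54° (analog 54° ↑): 297 + 54 = 351°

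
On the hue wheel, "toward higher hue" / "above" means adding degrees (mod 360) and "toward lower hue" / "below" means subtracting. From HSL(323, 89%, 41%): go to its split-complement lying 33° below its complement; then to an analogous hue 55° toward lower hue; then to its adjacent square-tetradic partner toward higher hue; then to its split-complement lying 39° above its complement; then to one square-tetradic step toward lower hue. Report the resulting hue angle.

274°

323 + 147 = 470 → 470 − 360 = 110°   (split-comp 33° ↓)
110 − 55 = 55°   (analog 55° ↓)
55 + 90 = 145°   (square ↑)
145 + 219 = 364 → 364 − 360 = 4°   (split-comp 39° ↑)
4 − 90 = -86 → -86 + 360 = 274°   (square ↓)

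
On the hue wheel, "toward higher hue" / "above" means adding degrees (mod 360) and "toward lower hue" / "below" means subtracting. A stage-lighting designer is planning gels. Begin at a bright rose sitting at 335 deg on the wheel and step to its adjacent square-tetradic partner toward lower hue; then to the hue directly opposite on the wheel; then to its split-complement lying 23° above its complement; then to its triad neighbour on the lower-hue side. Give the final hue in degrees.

148°

335 − 90 = 245°   (square ↓)
245 + 180 = 425 → 425 − 360 = 65°   (complement)
65 + 203 = 268°   (split-comp 23° ↑)
268 − 120 = 148°   (triadic ↓)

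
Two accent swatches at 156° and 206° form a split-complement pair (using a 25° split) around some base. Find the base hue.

The accents sit 25° either side of the complement, so the complement is their short-arc midpoint on the wheel.
Short-arc midpoint of 156° and 206°: 181°.
Base is 180° from the complement: 181 − 180 = 1°

1°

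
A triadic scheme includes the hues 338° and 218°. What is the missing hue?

98°

A triad places three hues 120° apart.
The full set through 218° is {98°, 218°, 338°}.
Given {218°, 338°}, the missing hue is 98°.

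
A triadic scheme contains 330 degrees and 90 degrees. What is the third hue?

A triad spaces three hues 120° apart.
The full set is {90°, 210°, 330°}.

210°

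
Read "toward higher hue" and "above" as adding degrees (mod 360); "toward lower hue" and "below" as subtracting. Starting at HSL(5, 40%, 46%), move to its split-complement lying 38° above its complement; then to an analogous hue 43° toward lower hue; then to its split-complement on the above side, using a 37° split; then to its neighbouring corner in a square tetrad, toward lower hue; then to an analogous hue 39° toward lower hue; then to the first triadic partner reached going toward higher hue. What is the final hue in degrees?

+218° (split-comp 38° ↑): 5 + 218 = 223°
−43° (analog 43° ↓): 223 − 43 = 180°
+217° (split-comp 37° ↑): 180 + 217 = 397 → 397 − 360 = 37°
−90° (square ↓): 37 − 90 = -53 → -53 + 360 = 307°
−39° (analog 39° ↓): 307 − 39 = 268°
+120° (triadic ↑): 268 + 120 = 388 → 388 − 360 = 28°

28°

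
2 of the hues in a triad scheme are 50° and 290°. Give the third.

A triad places three hues 120° apart.
The full set through 50° is {50°, 170°, 290°}.
Given {50°, 290°}, the missing hue is 170°.

170°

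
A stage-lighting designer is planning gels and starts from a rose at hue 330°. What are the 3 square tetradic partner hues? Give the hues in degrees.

A square tetradic scheme places four hues every 90°.
330 + 90 = 420 → 420 − 360 = 60°
330 + 180 = 510 → 510 − 360 = 150°
330 + 270 = 600 → 600 − 360 = 240°

60°, 150°, 240°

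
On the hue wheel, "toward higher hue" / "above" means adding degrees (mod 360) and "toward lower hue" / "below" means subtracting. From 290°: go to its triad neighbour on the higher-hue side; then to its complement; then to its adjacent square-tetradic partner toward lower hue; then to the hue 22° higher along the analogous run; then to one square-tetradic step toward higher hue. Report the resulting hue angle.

252°

triadic ↑ +120°: 290 + 120 = 410 → 410 − 360 = 50°
complement +180°: 50 + 180 = 230°
square ↓ −90°: 230 − 90 = 140°
analog 22° ↑ +22°: 140 + 22 = 162°
square ↑ +90°: 162 + 90 = 252°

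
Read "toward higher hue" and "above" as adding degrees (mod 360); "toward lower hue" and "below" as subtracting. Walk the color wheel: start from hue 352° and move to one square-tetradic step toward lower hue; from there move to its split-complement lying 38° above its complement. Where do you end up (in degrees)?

120°

352 − 90 = 262°   (square ↓)
262 + 218 = 480 → 480 − 360 = 120°   (split-comp 38° ↑)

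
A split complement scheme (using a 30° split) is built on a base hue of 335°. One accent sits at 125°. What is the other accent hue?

Split-complementary hues sit 30° either side of the complement.
Complement of the base 335°: 335 + 180 = 515 → 515 − 360 = 155°
The given accent 125° is 30° one side of 155°; the other accent sits 30° the other side: 155 + 30 = 185°

185°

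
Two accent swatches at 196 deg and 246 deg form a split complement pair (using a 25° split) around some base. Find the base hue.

41°

The accents sit 25° either side of the complement, so the complement is their short-arc midpoint on the wheel.
Short-arc midpoint of 196° and 246°: 221°.
Base is 180° from the complement: 221 − 180 = 41°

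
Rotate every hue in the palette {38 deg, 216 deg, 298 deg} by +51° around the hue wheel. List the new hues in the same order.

38 + 51 = 89°
216 + 51 = 267°
298 + 51 = 349°

89°, 267°, 349°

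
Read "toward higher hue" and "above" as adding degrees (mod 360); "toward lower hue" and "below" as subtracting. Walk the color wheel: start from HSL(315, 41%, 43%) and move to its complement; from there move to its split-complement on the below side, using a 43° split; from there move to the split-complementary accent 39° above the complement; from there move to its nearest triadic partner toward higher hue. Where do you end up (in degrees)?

complement +180°: 315 + 180 = 495 → 495 − 360 = 135°
split-comp 43° ↓ +137°: 135 + 137 = 272°
split-comp 39° ↑ +219°: 272 + 219 = 491 → 491 − 360 = 131°
triadic ↑ +120°: 131 + 120 = 251°

251°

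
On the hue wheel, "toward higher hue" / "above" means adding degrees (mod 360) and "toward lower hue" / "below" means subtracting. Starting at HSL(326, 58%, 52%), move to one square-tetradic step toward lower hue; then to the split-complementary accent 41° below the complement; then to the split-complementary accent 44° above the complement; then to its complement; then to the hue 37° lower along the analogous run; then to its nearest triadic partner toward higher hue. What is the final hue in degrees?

326 − 90 = 236°   (square ↓)
236 + 139 = 375 → 375 − 360 = 15°   (split-comp 41° ↓)
15 + 224 = 239°   (split-comp 44° ↑)
239 + 180 = 419 → 419 − 360 = 59°   (complement)
59 − 37 = 22°   (analog 37° ↓)
22 + 120 = 142°   (triadic ↑)

142°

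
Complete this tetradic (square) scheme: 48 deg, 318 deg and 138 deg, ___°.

A square tetradic scheme places four hues every 90°.
The full set through 48° is {48°, 138°, 228°, 318°}.
Given {48°, 138°, 318°}, the missing hue is 228°.

228°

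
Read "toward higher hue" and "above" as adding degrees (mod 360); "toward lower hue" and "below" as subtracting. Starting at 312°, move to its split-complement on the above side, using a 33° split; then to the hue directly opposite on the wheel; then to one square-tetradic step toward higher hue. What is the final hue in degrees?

312 + 213 = 525 → 525 − 360 = 165°   (split-comp 33° ↑)
165 + 180 = 345°   (complement)
345 + 90 = 435 → 435 − 360 = 75°   (square ↑)

75°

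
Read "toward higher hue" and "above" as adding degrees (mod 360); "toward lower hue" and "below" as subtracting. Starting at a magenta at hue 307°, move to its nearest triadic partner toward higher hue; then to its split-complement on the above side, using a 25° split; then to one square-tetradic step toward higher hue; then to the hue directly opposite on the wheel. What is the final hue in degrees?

182°

+120° (triadic ↑): 307 + 120 = 427 → 427 − 360 = 67°
+205° (split-comp 25° ↑): 67 + 205 = 272°
+90° (square ↑): 272 + 90 = 362 → 362 − 360 = 2°
+180° (complement): 2 + 180 = 182°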